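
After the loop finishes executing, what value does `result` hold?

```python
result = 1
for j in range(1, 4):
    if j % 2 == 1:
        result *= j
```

Let's trace through this code step by step.

Initialize: result = 1
Entering loop: for j in range(1, 4):
After iteration 1: j = 1, result = 1
After iteration 2: j = 2, result = 1
After iteration 3: j = 3, result = 3
Loop ends.

Final answer: 3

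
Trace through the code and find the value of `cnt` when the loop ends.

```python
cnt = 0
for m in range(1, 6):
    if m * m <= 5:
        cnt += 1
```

Let's trace through this code step by step.

Initialize: cnt = 0
Entering loop: for m in range(1, 6):
After iteration 1: m = 1, cnt = 1
After iteration 2: m = 2, cnt = 2
After iteration 3: m = 3, cnt = 2
After iteration 4: m = 4, cnt = 2
After iteration 5: m = 5, cnt = 2
Loop ends.

Final answer: 2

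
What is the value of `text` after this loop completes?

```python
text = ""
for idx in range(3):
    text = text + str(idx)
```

Let's trace through this code step by step.

Initialize: text = ''
Entering loop: for idx in range(3):
After iteration 1: idx = 0, text = '0'
After iteration 2: idx = 1, text = '01'
After iteration 3: idx = 2, text = '012'
Loop ends.

Final answer: '012'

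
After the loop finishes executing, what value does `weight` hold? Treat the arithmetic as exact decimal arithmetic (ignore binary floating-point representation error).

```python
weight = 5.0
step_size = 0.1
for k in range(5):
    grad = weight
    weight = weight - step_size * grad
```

Let's trace through this code step by step.

Initialize: weight = 5.0
Initialize: step_size = 0.1
Entering loop: for k in range(5):
After iteration 1: k = 0, weight = 4.5, grad = 5.0
After iteration 2: k = 1, weight = 4.05, grad = 4.5
After iteration 3: k = 2, weight = 3.645, grad = 4.05
After iteration 4: k = 3, weight = 3.2805, grad = 3.645
After iteration 5: k = 4, weight = 2.95245, grad = 3.2805
Loop ends.

Final answer: 2.95245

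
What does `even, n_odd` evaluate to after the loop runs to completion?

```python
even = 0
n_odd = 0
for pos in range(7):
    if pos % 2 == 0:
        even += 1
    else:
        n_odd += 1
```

Let's trace through this code step by step.

Initialize: even = 0
Initialize: n_odd = 0
Entering loop: for pos in range(7):
After iteration 1: pos = 0, even = 1, n_odd = 0
After iteration 2: pos = 1, even = 1, n_odd = 1
After iteration 3: pos = 2, even = 2, n_odd = 1
After iteration 4: pos = 3, even = 2, n_odd = 2
After iteration 5: pos = 4, even = 3, n_odd = 2
After iteration 6: pos = 5, even = 3, n_odd = 3
After iteration 7: pos = 6, even = 4, n_odd = 3
Loop ends.

Final answer: 4, 3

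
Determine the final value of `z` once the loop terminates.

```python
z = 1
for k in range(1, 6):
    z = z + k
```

Let's trace through this code step by step.

Initialize: z = 1
Entering loop: for k in range(1, 6):
After iteration 1: k = 1, z = 2
After iteration 2: k = 2, z = 4
After iteration 3: k = 3, z = 7
After iteration 4: k = 4, z = 11
After iteration 5: k = 5, z = 16
Loop ends.

Final answer: 16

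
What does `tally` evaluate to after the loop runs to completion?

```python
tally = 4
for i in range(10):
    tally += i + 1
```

Let's trace through this code step by step.

Initialize: tally = 4
Entering loop: for i in range(10):
After iteration 1: i = 0, tally = 5
After iteration 2: i = 1, tally = 7
After iteration 3: i = 2, tally = 10
After iteration 4: i = 3, tally = 14
After iteration 5: i = 4, tally = 19
After iteration 6: i = 5, tally = 25
After iteration 7: i = 6, tally = 32
After iteration 8: i = 7, tally = 40
After iteration 9: i = 8, tally = 49
After iteration 10: i = 9, tally = 59
Loop ends.

Final answer: 59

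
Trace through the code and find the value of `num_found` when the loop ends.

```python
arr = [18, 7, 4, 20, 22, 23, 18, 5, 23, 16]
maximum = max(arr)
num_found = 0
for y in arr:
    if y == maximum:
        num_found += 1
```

Let's trace through this code step by step.

Initialize: arr = [18, 7, 4, 20, 22, 23, 18, 5, 23, 16]
Initialize: maximum = 23
Initialize: num_found = 0
Entering loop: for y in arr:
After iteration 1: y = 18, num_found = 0
After iteration 2: y = 7, num_found = 0
After iteration 3: y = 4, num_found = 0
After iteration 4: y = 20, num_found = 0
After iteration 5: y = 22, num_found = 0
After iteration 6: y = 23, num_found = 1
After iteration 7: y = 18, num_found = 1
After iteration 8: y = 5, num_found = 1
After iteration 9: y = 23, num_found = 2
After iteration 10: y = 16, num_found = 2
Loop ends.

Final answer: 2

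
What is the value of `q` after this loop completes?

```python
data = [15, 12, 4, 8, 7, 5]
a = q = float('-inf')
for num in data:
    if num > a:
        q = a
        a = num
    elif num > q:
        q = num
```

Let's trace through this code step by step.

Initialize: data = [15, 12, 4, 8, 7, 5]
Initialize: a = -inf
Initialize: q = -inf
Entering loop: for num in data:
After iteration 1: num = 15, a = 15, q = -inf
After iteration 2: num = 12, a = 15, q = 12
After iteration 3: num = 4, a = 15, q = 12
After iteration 4: num = 8, a = 15, q = 12
After iteration 5: num = 7, a = 15, q = 12
After iteration 6: num = 5, a = 15, q = 12
Loop ends.

Final answer: 12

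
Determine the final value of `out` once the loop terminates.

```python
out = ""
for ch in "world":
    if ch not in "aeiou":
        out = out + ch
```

Let's trace through this code step by step.

Initialize: out = ''
Entering loop: for ch in "world":
After iteration 1: ch = 'w', out = 'w'
After iteration 2: ch = 'o', out = 'w'
After iteration 3: ch = 'r', out = 'wr'
After iteration 4: ch = 'l', out = 'wrl'
After iteration 5: ch = 'd', out = 'wrld'
Loop ends.

Final answer: 'wrld'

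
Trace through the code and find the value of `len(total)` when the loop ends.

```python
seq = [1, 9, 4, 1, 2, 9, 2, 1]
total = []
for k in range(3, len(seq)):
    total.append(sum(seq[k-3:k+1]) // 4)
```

Let's trace through this code step by step.

Initialize: seq = [1, 9, 4, 1, 2, 9, 2, 1]
Initialize: total = []
Entering loop: for k in range(3, len(seq)):
After iteration 1: k = 3, total = [3]
After iteration 2: k = 4, total = [3, 4]
After iteration 3: k = 5, total = [3, 4, 4]
After iteration 4: k = 6, total = [3, 4, 4, 3]
After iteration 5: k = 7, total = [3, 4, 4, 3, 3]
Loop ends.
len(total) = 5

Final answer: 5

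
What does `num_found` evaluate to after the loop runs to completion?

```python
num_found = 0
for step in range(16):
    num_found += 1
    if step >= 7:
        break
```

Let's trace through this code step by step.

Initialize: num_found = 0
Entering loop: for step in range(16):
After iteration 1: step = 0, num_found = 1
After iteration 2: step = 1, num_found = 2
After iteration 3: step = 2, num_found = 3
After iteration 4: step = 3, num_found = 4
After iteration 5: step = 4, num_found = 5
After iteration 6: step = 5, num_found = 6
After iteration 7: step = 6, num_found = 7
After iteration 8: step = 7, num_found = 8
Loop ends.

Final answer: 8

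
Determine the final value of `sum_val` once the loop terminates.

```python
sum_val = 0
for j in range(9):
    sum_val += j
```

Let's trace through this code step by step.

Initialize: sum_val = 0
Entering loop: for j in range(9):
After iteration 1: j = 0, sum_val = 0
After iteration 2: j = 1, sum_val = 1
After iteration 3: j = 2, sum_val = 3
After iteration 4: j = 3, sum_val = 6
After iteration 5: j = 4, sum_val = 10
After iteration 6: j = 5, sum_val = 15
After iteration 7: j = 6, sum_val = 21
After iteration 8: j = 7, sum_val = 28
After iteration 9: j = 8, sum_val = 36
Loop ends.

Final answer: 36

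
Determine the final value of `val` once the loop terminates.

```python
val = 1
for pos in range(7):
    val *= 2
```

Let's trace through this code step by step.

Initialize: val = 1
Entering loop: for pos in range(7):
After iteration 1: pos = 0, val = 2
After iteration 2: pos = 1, val = 4
After iteration 3: pos = 2, val = 8
After iteration 4: pos = 3, val = 16
After iteration 5: pos = 4, val = 32
After iteration 6: pos = 5, val = 64
After iteration 7: pos = 6, val = 128
Loop ends.

Final answer: 128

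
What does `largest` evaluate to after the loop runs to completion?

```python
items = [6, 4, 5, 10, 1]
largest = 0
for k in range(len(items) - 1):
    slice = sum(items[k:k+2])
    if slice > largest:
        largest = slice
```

Let's trace through this code step by step.

Initialize: items = [6, 4, 5, 10, 1]
Initialize: largest = 0
Entering loop: for k in range(len(items) - 1):
After iteration 1: k = 0, largest = 10, slice = 10
After iteration 2: k = 1, largest = 10, slice = 9
After iteration 3: k = 2, largest = 15, slice = 15
After iteration 4: k = 3, largest = 15, slice = 11
Loop ends.

Final answer: 15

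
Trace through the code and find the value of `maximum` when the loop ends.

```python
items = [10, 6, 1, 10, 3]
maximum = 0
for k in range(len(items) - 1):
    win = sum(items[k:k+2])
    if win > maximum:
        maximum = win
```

Let's trace through this code step by step.

Initialize: items = [10, 6, 1, 10, 3]
Initialize: maximum = 0
Entering loop: for k in range(len(items) - 1):
After iteration 1: k = 0, maximum = 16, win = 16
After iteration 2: k = 1, maximum = 16, win = 7
After iteration 3: k = 2, maximum = 16, win = 11
After iteration 4: k = 3, maximum = 16, win = 13
Loop ends.

Final answer: 16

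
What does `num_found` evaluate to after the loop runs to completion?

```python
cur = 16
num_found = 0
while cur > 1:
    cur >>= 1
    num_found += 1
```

Let's trace through this code step by step.

Initialize: cur = 16
Initialize: num_found = 0
Entering loop: while cur > 1:
After iteration 1: cur = 8, num_found = 1
After iteration 2: cur = 4, num_found = 2
After iteration 3: cur = 2, num_found = 3
After iteration 4: cur = 1, num_found = 4
Loop ends.

Final answer: 4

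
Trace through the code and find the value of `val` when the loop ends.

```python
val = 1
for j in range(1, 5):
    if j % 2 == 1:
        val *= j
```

Let's trace through this code step by step.

Initialize: val = 1
Entering loop: for j in range(1, 5):
After iteration 1: j = 1, val = 1
After iteration 2: j = 2, val = 1
After iteration 3: j = 3, val = 3
After iteration 4: j = 4, val = 3
Loop ends.

Final answer: 3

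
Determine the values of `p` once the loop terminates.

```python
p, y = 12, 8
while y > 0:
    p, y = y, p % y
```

Let's trace through this code step by step.

Initialize: p = 12
Initialize: y = 8
Entering loop: while y > 0:
After iteration 1: p = 8, y = 4
After iteration 2: p = 4, y = 0
Loop ends.

Final answer: 4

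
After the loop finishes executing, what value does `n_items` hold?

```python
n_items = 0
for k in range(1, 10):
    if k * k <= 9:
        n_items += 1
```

Let's trace through this code step by step.

Initialize: n_items = 0
Entering loop: for k in range(1, 10):
After iteration 1: k = 1, n_items = 1
After iteration 2: k = 2, n_items = 2
After iteration 3: k = 3, n_items = 3
After iteration 4: k = 4, n_items = 3
After iteration 5: k = 5, n_items = 3
After iteration 6: k = 6, n_items = 3
After iteration 7: k = 7, n_items = 3
After iteration 8: k = 8, n_items = 3
After iteration 9: k = 9, n_items = 3
Loop ends.

Final answer: 3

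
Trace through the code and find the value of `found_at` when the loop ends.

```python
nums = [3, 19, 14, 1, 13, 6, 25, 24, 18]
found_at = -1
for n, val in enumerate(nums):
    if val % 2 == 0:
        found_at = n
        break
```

Let's trace through this code step by step.

Initialize: nums = [3, 19, 14, 1, 13, 6, 25, 24, 18]
Initialize: found_at = -1
Entering loop: for n, val in enumerate(nums):
After iteration 1: n = 0, val = 3, found_at = -1
After iteration 2: n = 1, val = 19, found_at = -1
After iteration 3: n = 2, val = 14, found_at = 2
Loop ends.

Final answer: 2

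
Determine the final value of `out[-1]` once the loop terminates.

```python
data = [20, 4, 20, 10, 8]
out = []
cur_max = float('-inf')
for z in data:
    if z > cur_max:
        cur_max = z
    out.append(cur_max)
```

Let's trace through this code step by step.

Initialize: data = [20, 4, 20, 10, 8]
Initialize: out = []
Initialize: cur_max = -inf
Entering loop: for z in data:
After iteration 1: z = 20, out = [20], cur_max = 20
After iteration 2: z = 4, out = [20, 20], cur_max = 20
After iteration 3: z = 20, out = [20, 20, 20], cur_max = 20
After iteration 4: z = 10, out = [20, 20, 20, 20], cur_max = 20
After iteration 5: z = 8, out = [20, 20, 20, 20, 20], cur_max = 20
Loop ends.
out[-1] = 20

Final answer: 20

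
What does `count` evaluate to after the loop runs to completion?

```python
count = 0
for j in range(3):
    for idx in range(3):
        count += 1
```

Let's trace through this code step by step.

Initialize: count = 0
Entering loop: for j in range(3):
After iteration 1: j = 0, count = 3
After iteration 2: j = 1, count = 6
After iteration 3: j = 2, count = 9
Loop ends.

Final answer: 9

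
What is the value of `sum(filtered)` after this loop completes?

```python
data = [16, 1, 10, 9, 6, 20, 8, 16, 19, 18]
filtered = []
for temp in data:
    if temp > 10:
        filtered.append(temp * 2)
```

Let's trace through this code step by step.

Initialize: data = [16, 1, 10, 9, 6, 20, 8, 16, 19, 18]
Initialize: filtered = []
Entering loop: for temp in data:
After iteration 1: temp = 16, filtered = [32]
After iteration 2: temp = 1, filtered = [32]
After iteration 3: temp = 10, filtered = [32]
After iteration 4: temp = 9, filtered = [32]
After iteration 5: temp = 6, filtered = [32]
After iteration 6: temp = 20, filtered = [32, 40]
After iteration 7: temp = 8, filtered = [32, 40]
After iteration 8: temp = 16, filtered = [32, 40, 32]
After iteration 9: temp = 19, filtered = [32, 40, 32, 38]
After iteration 10: temp = 18, filtered = [32, 40, 32, 38, 36]
Loop ends.
sum(filtered) = 178

Final answer: 178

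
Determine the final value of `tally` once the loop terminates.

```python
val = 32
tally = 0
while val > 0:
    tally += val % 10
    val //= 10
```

Let's trace through this code step by step.

Initialize: val = 32
Initialize: tally = 0
Entering loop: while val > 0:
After iteration 1: val = 3, tally = 2
After iteration 2: val = 0, tally = 5
Loop ends.

Final answer: 5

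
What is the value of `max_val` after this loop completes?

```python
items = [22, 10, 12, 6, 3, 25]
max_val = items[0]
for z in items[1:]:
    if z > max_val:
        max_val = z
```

Let's trace through this code step by step.

Initialize: items = [22, 10, 12, 6, 3, 25]
Initialize: max_val = 22
Entering loop: for z in items[1:]:
After iteration 1: z = 10, max_val = 22
After iteration 2: z = 12, max_val = 22
After iteration 3: z = 6, max_val = 22
After iteration 4: z = 3, max_val = 22
After iteration 5: z = 25, max_val = 25
Loop ends.

Final answer: 25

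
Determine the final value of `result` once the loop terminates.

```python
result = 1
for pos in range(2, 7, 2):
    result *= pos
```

Let's trace through this code step by step.

Initialize: result = 1
Entering loop: for pos in range(2, 7, 2):
After iteration 1: pos = 2, result = 2
After iteration 2: pos = 4, result = 8
After iteration 3: pos = 6, result = 48
Loop ends.

Final answer: 48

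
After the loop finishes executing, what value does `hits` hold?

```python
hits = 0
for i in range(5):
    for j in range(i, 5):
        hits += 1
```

Let's trace through this code step by step.

Initialize: hits = 0
Entering loop: for i in range(5):
After iteration 1: i = 0, hits = 5
After iteration 2: i = 1, hits = 9
After iteration 3: i = 2, hits = 12
After iteration 4: i = 3, hits = 14
After iteration 5: i = 4, hits = 15
Loop ends.

Final answer: 15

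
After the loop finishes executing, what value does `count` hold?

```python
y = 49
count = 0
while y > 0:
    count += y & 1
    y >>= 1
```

Let's trace through this code step by step.

Initialize: y = 49
Initialize: count = 0
Entering loop: while y > 0:
After iteration 1: y = 24, count = 1
After iteration 2: y = 12, count = 1
After iteration 3: y = 6, count = 1
After iteration 4: y = 3, count = 1
After iteration 5: y = 1, count = 2
After iteration 6: y = 0, count = 3
Loop ends.

Final answer: 3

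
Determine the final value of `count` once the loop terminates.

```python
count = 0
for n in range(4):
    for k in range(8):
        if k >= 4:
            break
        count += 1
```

Let's trace through this code step by step.

Initialize: count = 0
Entering loop: for n in range(4):
After iteration 1: n = 0, count = 4
After iteration 2: n = 1, count = 8
After iteration 3: n = 2, count = 12
After iteration 4: n = 3, count = 16
Loop ends.

Final answer: 16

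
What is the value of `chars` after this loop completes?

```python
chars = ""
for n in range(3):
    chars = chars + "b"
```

Let's trace through this code step by step.

Initialize: chars = ''
Entering loop: for n in range(3):
After iteration 1: n = 0, chars = 'b'
After iteration 2: n = 1, chars = 'bb'
After iteration 3: n = 2, chars = 'bbb'
Loop ends.

Final answer: 'bbb'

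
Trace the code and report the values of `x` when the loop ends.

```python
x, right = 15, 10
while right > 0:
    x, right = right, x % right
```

Let's trace through this code step by step.

Initialize: x = 15
Initialize: right = 10
Entering loop: while right > 0:
After iteration 1: x = 10, right = 5
After iteration 2: x = 5, right = 0
Loop ends.

Final answer: 5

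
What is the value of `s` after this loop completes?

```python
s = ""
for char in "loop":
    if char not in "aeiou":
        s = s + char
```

Let's trace through this code step by step.

Initialize: s = ''
Entering loop: for char in "loop":
After iteration 1: char = 'l', s = 'l'
After iteration 2: char = 'o', s = 'l'
After iteration 3: char = 'o', s = 'l'
After iteration 4: char = 'p', s = 'lp'
Loop ends.

Final answer: 'lp'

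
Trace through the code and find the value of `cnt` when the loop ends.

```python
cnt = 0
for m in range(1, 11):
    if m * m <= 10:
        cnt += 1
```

Let's trace through this code step by step.

Initialize: cnt = 0
Entering loop: for m in range(1, 11):
After iteration 1: m = 1, cnt = 1
After iteration 2: m = 2, cnt = 2
After iteration 3: m = 3, cnt = 3
After iteration 4: m = 4, cnt = 3
After iteration 5: m = 5, cnt = 3
After iteration 6: m = 6, cnt = 3
After iteration 7: m = 7, cnt = 3
After iteration 8: m = 8, cnt = 3
After iteration 9: m = 9, cnt = 3
After iteration 10: m = 10, cnt = 3
Loop ends.

Final answer: 3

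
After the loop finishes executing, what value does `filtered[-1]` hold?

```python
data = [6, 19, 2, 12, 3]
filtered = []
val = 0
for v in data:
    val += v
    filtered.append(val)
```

Let's trace through this code step by step.

Initialize: data = [6, 19, 2, 12, 3]
Initialize: filtered = []
Initialize: val = 0
Entering loop: for v in data:
After iteration 1: v = 6, filtered = [6], val = 6
After iteration 2: v = 19, filtered = [6, 25], val = 25
After iteration 3: v = 2, filtered = [6, 25, 27], val = 27
After iteration 4: v = 12, filtered = [6, 25, 27, 39], val = 39
After iteration 5: v = 3, filtered = [6, 25, 27, 39, 42], val = 42
Loop ends.
filtered[-1] = 42

Final answer: 42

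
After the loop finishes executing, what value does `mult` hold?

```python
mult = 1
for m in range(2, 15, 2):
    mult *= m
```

Let's trace through this code step by step.

Initialize: mult = 1
Entering loop: for m in range(2, 15, 2):
After iteration 1: m = 2, mult = 2
After iteration 2: m = 4, mult = 8
After iteration 3: m = 6, mult = 48
After iteration 4: m = 8, mult = 384
After iteration 5: m = 10, mult = 3840
After iteration 6: m = 12, mult = 46080
After iteration 7: m = 14, mult = 645120
Loop ends.

Final answer: 645120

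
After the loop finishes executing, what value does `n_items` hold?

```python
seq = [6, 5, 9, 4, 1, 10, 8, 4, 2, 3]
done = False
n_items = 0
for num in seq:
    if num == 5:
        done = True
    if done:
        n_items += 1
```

Let's trace through this code step by step.

Initialize: seq = [6, 5, 9, 4, 1, 10, 8, 4, 2, 3]
Initialize: done = False
Initialize: n_items = 0
Entering loop: for num in seq:
After iteration 1: num = 6, done = False, n_items = 0
After iteration 2: num = 5, done = True, n_items = 1
After iteration 3: num = 9, done = True, n_items = 2
After iteration 4: num = 4, done = True, n_items = 3
After iteration 5: num = 1, done = True, n_items = 4
After iteration 6: num = 10, done = True, n_items = 5
After iteration 7: num = 8, done = True, n_items = 6
After iteration 8: num = 4, done = True, n_items = 7
After iteration 9: num = 2, done = True, n_items = 8
After iteration 10: num = 3, done = True, n_items = 9
Loop ends.

Final answer: 9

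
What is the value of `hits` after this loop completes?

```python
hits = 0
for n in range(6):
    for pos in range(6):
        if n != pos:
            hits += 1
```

Let's trace through this code step by step.

Initialize: hits = 0
Entering loop: for n in range(6):
After iteration 1: n = 0, hits = 5
After iteration 2: n = 1, hits = 10
After iteration 3: n = 2, hits = 15
After iteration 4: n = 3, hits = 20
After iteration 5: n = 4, hits = 25
After iteration 6: n = 5, hits = 30
Loop ends.

Final answer: 30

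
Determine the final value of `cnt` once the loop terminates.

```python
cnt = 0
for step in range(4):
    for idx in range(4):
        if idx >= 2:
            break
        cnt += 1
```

Let's trace through this code step by step.

Initialize: cnt = 0
Entering loop: for step in range(4):
After iteration 1: step = 0, cnt = 2
After iteration 2: step = 1, cnt = 4
After iteration 3: step = 2, cnt = 6
After iteration 4: step = 3, cnt = 8
Loop ends.

Final answer: 8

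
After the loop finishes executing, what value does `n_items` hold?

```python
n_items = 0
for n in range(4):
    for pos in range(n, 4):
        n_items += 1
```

Let's trace through this code step by step.

Initialize: n_items = 0
Entering loop: for n in range(4):
After iteration 1: n = 0, n_items = 4
After iteration 2: n = 1, n_items = 7
After iteration 3: n = 2, n_items = 9
After iteration 4: n = 3, n_items = 10
Loop ends.

Final answer: 10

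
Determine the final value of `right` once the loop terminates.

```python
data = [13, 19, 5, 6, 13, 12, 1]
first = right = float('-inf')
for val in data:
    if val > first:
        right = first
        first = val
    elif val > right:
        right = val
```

Let's trace through this code step by step.

Initialize: data = [13, 19, 5, 6, 13, 12, 1]
Initialize: first = -inf
Initialize: right = -inf
Entering loop: for val in data:
After iteration 1: val = 13, first = 13, right = -inf
After iteration 2: val = 19, first = 19, right = 13
After iteration 3: val = 5, first = 19, right = 13
After iteration 4: val = 6, first = 19, right = 13
After iteration 5: val = 13, first = 19, right = 13
After iteration 6: val = 12, first = 19, right = 13
After iteration 7: val = 1, first = 19, right = 13
Loop ends.

Final answer: 13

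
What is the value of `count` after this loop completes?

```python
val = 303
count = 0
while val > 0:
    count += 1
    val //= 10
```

Let's trace through this code step by step.

Initialize: val = 303
Initialize: count = 0
Entering loop: while val > 0:
After iteration 1: val = 30, count = 1
After iteration 2: val = 3, count = 2
After iteration 3: val = 0, count = 3
Loop ends.

Final answer: 3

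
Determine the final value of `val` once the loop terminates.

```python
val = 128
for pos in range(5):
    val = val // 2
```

Let's trace through this code step by step.

Initialize: val = 128
Entering loop: for pos in range(5):
After iteration 1: pos = 0, val = 64
After iteration 2: pos = 1, val = 32
After iteration 3: pos = 2, val = 16
After iteration 4: pos = 3, val = 8
After iteration 5: pos = 4, val = 4
Loop ends.

Final answer: 4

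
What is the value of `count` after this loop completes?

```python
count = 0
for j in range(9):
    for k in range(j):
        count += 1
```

Let's trace through this code step by step.

Initialize: count = 0
Entering loop: for j in range(9):
After iteration 1: j = 0, count = 0
After iteration 2: j = 1, count = 1, k = 0
After iteration 3: j = 2, count = 3, k = 1
After iteration 4: j = 3, count = 6, k = 2
After iteration 5: j = 4, count = 10, k = 3
After iteration 6: j = 5, count = 15, k = 4
After iteration 7: j = 6, count = 21, k = 5
After iteration 8: j = 7, count = 28, k = 6
After iteration 9: j = 8, count = 36, k = 7
Loop ends.

Final answer: 36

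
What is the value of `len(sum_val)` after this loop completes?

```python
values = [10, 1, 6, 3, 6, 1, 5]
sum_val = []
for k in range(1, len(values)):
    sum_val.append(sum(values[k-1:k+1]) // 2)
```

Let's trace through this code step by step.

Initialize: values = [10, 1, 6, 3, 6, 1, 5]
Initialize: sum_val = []
Entering loop: for k in range(1, len(values)):
After iteration 1: k = 1, sum_val = [5]
After iteration 2: k = 2, sum_val = [5, 3]
After iteration 3: k = 3, sum_val = [5, 3, 4]
After iteration 4: k = 4, sum_val = [5, 3, 4, 4]
After iteration 5: k = 5, sum_val = [5, 3, 4, 4, 3]
After iteration 6: k = 6, sum_val = [5, 3, 4, 4, 3, 3]
Loop ends.
len(sum_val) = 6

Final answer: 6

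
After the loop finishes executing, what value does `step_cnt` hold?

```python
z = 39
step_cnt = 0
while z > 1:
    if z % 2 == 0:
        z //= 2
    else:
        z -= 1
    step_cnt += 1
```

Let's trace through this code step by step.

Initialize: z = 39
Initialize: step_cnt = 0
Entering loop: while z > 1:
After iteration 1: z = 38, step_cnt = 1
After iteration 2: z = 19, step_cnt = 2
After iteration 3: z = 18, step_cnt = 3
After iteration 4: z = 9, step_cnt = 4
After iteration 5: z = 8, step_cnt = 5
After iteration 6: z = 4, step_cnt = 6
After iteration 7: z = 2, step_cnt = 7
After iteration 8: z = 1, step_cnt = 8
Loop ends.

Final answer: 8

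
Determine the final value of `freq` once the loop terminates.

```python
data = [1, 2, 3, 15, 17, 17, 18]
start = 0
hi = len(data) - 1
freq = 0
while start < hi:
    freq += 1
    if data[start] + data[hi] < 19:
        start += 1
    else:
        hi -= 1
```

Let's trace through this code step by step.

Initialize: data = [1, 2, 3, 15, 17, 17, 18]
Initialize: start = 0
Initialize: hi = 6
Initialize: freq = 0
Entering loop: while start < hi:
After iteration 1: start = 0, hi = 5, freq = 1
After iteration 2: start = 1, hi = 5, freq = 2
After iteration 3: start = 1, hi = 4, freq = 3
After iteration 4: start = 1, hi = 3, freq = 4
After iteration 5: start = 2, hi = 3, freq = 5
After iteration 6: start = 3, hi = 3, freq = 6
Loop ends.

Final answer: 6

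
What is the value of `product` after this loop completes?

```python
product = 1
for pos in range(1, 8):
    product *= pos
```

Let's trace through this code step by step.

Initialize: product = 1
Entering loop: for pos in range(1, 8):
After iteration 1: pos = 1, product = 1
After iteration 2: pos = 2, product = 2
After iteration 3: pos = 3, product = 6
After iteration 4: pos = 4, product = 24
After iteration 5: pos = 5, product = 120
After iteration 6: pos = 6, product = 720
After iteration 7: pos = 7, product = 5040
Loop ends.

Final answer: 5040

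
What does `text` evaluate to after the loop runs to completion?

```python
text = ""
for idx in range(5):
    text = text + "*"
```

Let's trace through this code step by step.

Initialize: text = ''
Entering loop: for idx in range(5):
After iteration 1: idx = 0, text = '*'
After iteration 2: idx = 1, text = '**'
After iteration 3: idx = 2, text = '***'
After iteration 4: idx = 3, text = '****'
After iteration 5: idx = 4, text = '*****'
Loop ends.

Final answer: '*****'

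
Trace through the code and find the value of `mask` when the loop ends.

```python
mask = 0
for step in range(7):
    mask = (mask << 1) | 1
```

Let's trace through this code step by step.

Initialize: mask = 0
Entering loop: for step in range(7):
After iteration 1: step = 0, mask = 1
After iteration 2: step = 1, mask = 3
After iteration 3: step = 2, mask = 7
After iteration 4: step = 3, mask = 15
After iteration 5: step = 4, mask = 31
After iteration 6: step = 5, mask = 63
After iteration 7: step = 6, mask = 127
Loop ends.

Final answer: 127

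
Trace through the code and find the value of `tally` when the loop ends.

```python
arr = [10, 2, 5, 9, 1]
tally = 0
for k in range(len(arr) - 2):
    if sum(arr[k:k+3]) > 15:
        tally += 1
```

Let's trace through this code step by step.

Initialize: arr = [10, 2, 5, 9, 1]
Initialize: tally = 0
Entering loop: for k in range(len(arr) - 2):
After iteration 1: k = 0, tally = 1
After iteration 2: k = 1, tally = 2
After iteration 3: k = 2, tally = 2
Loop ends.

Final answer: 2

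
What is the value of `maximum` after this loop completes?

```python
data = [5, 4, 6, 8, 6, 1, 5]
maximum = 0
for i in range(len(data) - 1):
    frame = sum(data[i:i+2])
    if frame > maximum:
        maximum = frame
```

Let's trace through this code step by step.

Initialize: data = [5, 4, 6, 8, 6, 1, 5]
Initialize: maximum = 0
Entering loop: for i in range(len(data) - 1):
After iteration 1: i = 0, maximum = 9, frame = 9
After iteration 2: i = 1, maximum = 10, frame = 10
After iteration 3: i = 2, maximum = 14, frame = 14
After iteration 4: i = 3, maximum = 14, frame = 14
After iteration 5: i = 4, maximum = 14, frame = 7
After iteration 6: i = 5, maximum = 14, frame = 6
Loop ends.

Final answer: 14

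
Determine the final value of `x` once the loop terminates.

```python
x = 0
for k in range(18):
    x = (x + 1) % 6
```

Let's trace through this code step by step.

Initialize: x = 0
Entering loop: for k in range(18):
After iteration 1: k = 0, x = 1
After iteration 2: k = 1, x = 2
After iteration 3: k = 2, x = 3
After iteration 4: k = 3, x = 4
After iteration 5: k = 4, x = 5
After iteration 6: k = 5, x = 0
After iteration 7: k = 6, x = 1
After iteration 8: k = 7, x = 2
After iteration 9: k = 8, x = 3
After iteration 10: k = 9, x = 4
After iteration 11: k = 10, x = 5
After iteration 12: k = 11, x = 0
After iteration 13: k = 12, x = 1
After iteration 14: k = 13, x = 2
After iteration 15: k = 14, x = 3
After iteration 16: k = 15, x = 4
After iteration 17: k = 16, x = 5
After iteration 18: k = 17, x = 0
Loop ends.

Final answer: 0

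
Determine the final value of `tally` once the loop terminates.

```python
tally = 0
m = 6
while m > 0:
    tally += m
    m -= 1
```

Let's trace through this code step by step.

Initialize: tally = 0
Initialize: m = 6
Entering loop: while m > 0:
After iteration 1: tally = 6, m = 5
After iteration 2: tally = 11, m = 4
After iteration 3: tally = 15, m = 3
After iteration 4: tally = 18, m = 2
After iteration 5: tally = 20, m = 1
After iteration 6: tally = 21, m = 0
Loop ends.

Final answer: 21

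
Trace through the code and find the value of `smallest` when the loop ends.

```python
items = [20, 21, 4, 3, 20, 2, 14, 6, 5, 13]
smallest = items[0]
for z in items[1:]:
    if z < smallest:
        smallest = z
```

Let's trace through this code step by step.

Initialize: items = [20, 21, 4, 3, 20, 2, 14, 6, 5, 13]
Initialize: smallest = 20
Entering loop: for z in items[1:]:
After iteration 1: z = 21, smallest = 20
After iteration 2: z = 4, smallest = 4
After iteration 3: z = 3, smallest = 3
After iteration 4: z = 20, smallest = 3
After iteration 5: z = 2, smallest = 2
After iteration 6: z = 14, smallest = 2
After iteration 7: z = 6, smallest = 2
After iteration 8: z = 5, smallest = 2
After iteration 9: z = 13, smallest = 2
Loop ends.

Final answer: 2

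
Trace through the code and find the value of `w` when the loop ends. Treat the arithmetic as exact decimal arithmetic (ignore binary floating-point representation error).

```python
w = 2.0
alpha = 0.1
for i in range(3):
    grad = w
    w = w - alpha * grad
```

Let's trace through this code step by step.

Initialize: w = 2.0
Initialize: alpha = 0.1
Entering loop: for i in range(3):
After iteration 1: i = 0, w = 1.8, grad = 2.0
After iteration 2: i = 1, w = 1.62, grad = 1.8
After iteration 3: i = 2, w = 1.458, grad = 1.62
Loop ends.

Final answer: 1.458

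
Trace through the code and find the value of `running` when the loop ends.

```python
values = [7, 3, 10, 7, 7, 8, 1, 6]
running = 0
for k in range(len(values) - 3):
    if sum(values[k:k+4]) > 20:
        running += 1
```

Let's trace through this code step by step.

Initialize: values = [7, 3, 10, 7, 7, 8, 1, 6]
Initialize: running = 0
Entering loop: for k in range(len(values) - 3):
After iteration 1: k = 0, running = 1
After iteration 2: k = 1, running = 2
After iteration 3: k = 2, running = 3
After iteration 4: k = 3, running = 4
After iteration 5: k = 4, running = 5
Loop ends.

Final answer: 5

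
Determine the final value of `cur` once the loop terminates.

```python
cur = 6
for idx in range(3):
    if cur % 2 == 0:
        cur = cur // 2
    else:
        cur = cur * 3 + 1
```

Let's trace through this code step by step.

Initialize: cur = 6
Entering loop: for idx in range(3):
After iteration 1: idx = 0, cur = 3
After iteration 2: idx = 1, cur = 10
After iteration 3: idx = 2, cur = 5
Loop ends.

Final answer: 5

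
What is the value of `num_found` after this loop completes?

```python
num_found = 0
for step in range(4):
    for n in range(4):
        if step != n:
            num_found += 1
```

Let's trace through this code step by step.

Initialize: num_found = 0
Entering loop: for step in range(4):
After iteration 1: step = 0, num_found = 3
After iteration 2: step = 1, num_found = 6
After iteration 3: step = 2, num_found = 9
After iteration 4: step = 3, num_found = 12
Loop ends.

Final answer: 12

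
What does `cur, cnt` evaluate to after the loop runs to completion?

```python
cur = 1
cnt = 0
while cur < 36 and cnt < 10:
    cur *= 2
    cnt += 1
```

Let's trace through this code step by step.

Initialize: cur = 1
Initialize: cnt = 0
Entering loop: while cur < 36 and cnt < 10:
After iteration 1: cur = 2, cnt = 1
After iteration 2: cur = 4, cnt = 2
After iteration 3: cur = 8, cnt = 3
After iteration 4: cur = 16, cnt = 4
After iteration 5: cur = 32, cnt = 5
After iteration 6: cur = 64, cnt = 6
Loop ends.

Final answer: 64, 6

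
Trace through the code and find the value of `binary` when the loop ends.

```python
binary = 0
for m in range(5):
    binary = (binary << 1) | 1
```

Let's trace through this code step by step.

Initialize: binary = 0
Entering loop: for m in range(5):
After iteration 1: m = 0, binary = 1
After iteration 2: m = 1, binary = 3
After iteration 3: m = 2, binary = 7
After iteration 4: m = 3, binary = 15
After iteration 5: m = 4, binary = 31
Loop ends.

Final answer: 31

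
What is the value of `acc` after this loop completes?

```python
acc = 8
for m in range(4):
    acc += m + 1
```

Let's trace through this code step by step.

Initialize: acc = 8
Entering loop: for m in range(4):
After iteration 1: m = 0, acc = 9
After iteration 2: m = 1, acc = 11
After iteration 3: m = 2, acc = 14
After iteration 4: m = 3, acc = 18
Loop ends.

Final answer: 18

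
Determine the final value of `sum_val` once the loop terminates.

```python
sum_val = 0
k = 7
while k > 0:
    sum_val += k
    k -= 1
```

Let's trace through this code step by step.

Initialize: sum_val = 0
Initialize: k = 7
Entering loop: while k > 0:
After iteration 1: sum_val = 7, k = 6
After iteration 2: sum_val = 13, k = 5
After iteration 3: sum_val = 18, k = 4
After iteration 4: sum_val = 22, k = 3
After iteration 5: sum_val = 25, k = 2
After iteration 6: sum_val = 27, k = 1
After iteration 7: sum_val = 28, k = 0
Loop ends.

Final answer: 28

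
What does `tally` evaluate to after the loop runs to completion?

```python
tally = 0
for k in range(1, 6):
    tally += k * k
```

Let's trace through this code step by step.

Initialize: tally = 0
Entering loop: for k in range(1, 6):
After iteration 1: k = 1, tally = 1
After iteration 2: k = 2, tally = 5
After iteration 3: k = 3, tally = 14
After iteration 4: k = 4, tally = 30
After iteration 5: k = 5, tally = 55
Loop ends.

Final answer: 55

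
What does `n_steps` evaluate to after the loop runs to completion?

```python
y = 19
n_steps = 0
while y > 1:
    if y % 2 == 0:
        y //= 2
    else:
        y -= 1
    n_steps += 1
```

Let's trace through this code step by step.

Initialize: y = 19
Initialize: n_steps = 0
Entering loop: while y > 1:
After iteration 1: y = 18, n_steps = 1
After iteration 2: y = 9, n_steps = 2
After iteration 3: y = 8, n_steps = 3
After iteration 4: y = 4, n_steps = 4
After iteration 5: y = 2, n_steps = 5
After iteration 6: y = 1, n_steps = 6
Loop ends.

Final answer: 6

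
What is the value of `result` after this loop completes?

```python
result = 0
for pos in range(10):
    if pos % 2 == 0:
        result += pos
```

Let's trace through this code step by step.

Initialize: result = 0
Entering loop: for pos in range(10):
After iteration 1: pos = 0, result = 0
After iteration 2: pos = 1, result = 0
After iteration 3: pos = 2, result = 2
After iteration 4: pos = 3, result = 2
After iteration 5: pos = 4, result = 6
After iteration 6: pos = 5, result = 6
After iteration 7: pos = 6, result = 12
After iteration 8: pos = 7, result = 12
After iteration 9: pos = 8, result = 20
After iteration 10: pos = 9, result = 20
Loop ends.

Final answer: 20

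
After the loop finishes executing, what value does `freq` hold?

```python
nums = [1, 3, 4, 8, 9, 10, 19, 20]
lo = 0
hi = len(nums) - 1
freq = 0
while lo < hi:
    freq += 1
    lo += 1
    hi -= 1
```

Let's trace through this code step by step.

Initialize: nums = [1, 3, 4, 8, 9, 10, 19, 20]
Initialize: lo = 0
Initialize: hi = 7
Initialize: freq = 0
Entering loop: while lo < hi:
After iteration 1: lo = 1, hi = 6, freq = 1
After iteration 2: lo = 2, hi = 5, freq = 2
After iteration 3: lo = 3, hi = 4, freq = 3
After iteration 4: lo = 4, hi = 3, freq = 4
Loop ends.

Final answer: 4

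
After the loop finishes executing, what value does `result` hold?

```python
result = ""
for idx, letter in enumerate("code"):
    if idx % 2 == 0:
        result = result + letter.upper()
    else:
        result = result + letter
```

Let's trace through this code step by step.

Initialize: result = ''
Entering loop: for idx, letter in enumerate("code"):
After iteration 1: idx = 0, letter = 'c', result = 'C'
After iteration 2: idx = 1, letter = 'o', result = 'Co'
After iteration 3: idx = 2, letter = 'd', result = 'CoD'
After iteration 4: idx = 3, letter = 'e', result = 'CoDe'
Loop ends.

Final answer: 'CoDe'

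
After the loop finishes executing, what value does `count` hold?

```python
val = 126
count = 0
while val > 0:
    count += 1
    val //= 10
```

Let's trace through this code step by step.

Initialize: val = 126
Initialize: count = 0
Entering loop: while val > 0:
After iteration 1: val = 12, count = 1
After iteration 2: val = 1, count = 2
After iteration 3: val = 0, count = 3
Loop ends.

Final answer: 3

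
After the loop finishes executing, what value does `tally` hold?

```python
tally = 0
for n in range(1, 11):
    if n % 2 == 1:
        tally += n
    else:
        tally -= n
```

Let's trace through this code step by step.

Initialize: tally = 0
Entering loop: for n in range(1, 11):
After iteration 1: n = 1, tally = 1
After iteration 2: n = 2, tally = -1
After iteration 3: n = 3, tally = 2
After iteration 4: n = 4, tally = -2
After iteration 5: n = 5, tally = 3
After iteration 6: n = 6, tally = -3
After iteration 7: n = 7, tally = 4
After iteration 8: n = 8, tally = -4
After iteration 9: n = 9, tally = 5
After iteration 10: n = 10, tally = -5
Loop ends.

Final answer: -5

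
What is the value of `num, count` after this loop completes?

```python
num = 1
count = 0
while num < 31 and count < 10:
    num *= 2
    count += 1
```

Let's trace through this code step by step.

Initialize: num = 1
Initialize: count = 0
Entering loop: while num < 31 and count < 10:
After iteration 1: num = 2, count = 1
After iteration 2: num = 4, count = 2
After iteration 3: num = 8, count = 3
After iteration 4: num = 16, count = 4
After iteration 5: num = 32, count = 5
Loop ends.

Final answer: 32, 5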